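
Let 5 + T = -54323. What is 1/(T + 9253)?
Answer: -1/45075 ≈ -2.2185e-5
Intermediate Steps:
T = -54328 (T = -5 - 54323 = -54328)
1/(T + 9253) = 1/(-54328 + 9253) = 1/(-45075) = -1/45075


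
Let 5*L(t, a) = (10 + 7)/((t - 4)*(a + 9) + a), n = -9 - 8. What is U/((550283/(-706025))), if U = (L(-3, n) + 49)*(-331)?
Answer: 447384320060/21461037 ≈ 20846.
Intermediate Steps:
n = -17
L(t, a) = 17/(5*(a + (-4 + t)*(9 + a))) (L(t, a) = ((10 + 7)/((t - 4)*(a + 9) + a))/5 = (17/((-4 + t)*(9 + a) + a))/5 = (17/(a + (-4 + t)*(9 + a)))/5 = 17/(5*(a + (-4 + t)*(9 + a))))
U = -3168332/195 (U = (17/(5*(-36 - 3*(-17) + 9*(-3) - 17*(-3))) + 49)*(-331) = (17/(5*(-36 + 51 - 27 + 51)) + 49)*(-331) = ((17/5)/39 + 49)*(-331) = ((17/5)*(1/39) + 49)*(-331) = (17/195 + 49)*(-331) = (9572/195)*(-331) = -3168332/195 ≈ -16248.)
U/((550283/(-706025))) = -3168332/(195*(550283/(-706025))) = -3168332/(195*(550283*(-1/706025))) = -3168332/(195*(-550283/706025)) = -3168332/195*(-706025/550283) = 447384320060/21461037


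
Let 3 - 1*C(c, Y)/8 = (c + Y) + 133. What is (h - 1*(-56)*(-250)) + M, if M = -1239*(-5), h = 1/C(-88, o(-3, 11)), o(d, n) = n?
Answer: -3309321/424 ≈ -7805.0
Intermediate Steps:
C(c, Y) = -1040 - 8*Y - 8*c (C(c, Y) = 24 - 8*((c + Y) + 133) = 24 - 8*((Y + c) + 133) = 24 - 8*(133 + Y + c) = 24 + (-1064 - 8*Y - 8*c) = -1040 - 8*Y - 8*c)
h = -1/424 (h = 1/(-1040 - 8*11 - 8*(-88)) = 1/(-1040 - 88 + 704) = 1/(-424) = -1/424 ≈ -0.0023585)
M = 6195
(h - 1*(-56)*(-250)) + M = (-1/424 - 1*(-56)*(-250)) + 6195 = (-1/424 + 56*(-250)) + 6195 = (-1/424 - 14000) + 6195 = -5936001/424 + 6195 = -3309321/424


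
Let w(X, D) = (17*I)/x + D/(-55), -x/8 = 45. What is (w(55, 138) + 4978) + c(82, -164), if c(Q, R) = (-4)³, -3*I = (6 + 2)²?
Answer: 1459012/297 ≈ 4912.5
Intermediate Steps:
x = -360 (x = -8*45 = -360)
I = -64/3 (I = -(6 + 2)²/3 = -⅓*8² = -⅓*64 = -64/3 ≈ -21.333)
w(X, D) = 136/135 - D/55 (w(X, D) = (17*(-64/3))/(-360) + D/(-55) = -1088/3*(-1/360) + D*(-1/55) = 136/135 - D/55)
c(Q, R) = -64
(w(55, 138) + 4978) + c(82, -164) = ((136/135 - 1/55*138) + 4978) - 64 = ((136/135 - 138/55) + 4978) - 64 = (-446/297 + 4978) - 64 = 1478020/297 - 64 = 1459012/297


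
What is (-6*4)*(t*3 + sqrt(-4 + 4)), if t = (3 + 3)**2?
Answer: -2592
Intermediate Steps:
t = 36 (t = 6**2 = 36)
(-6*4)*(t*3 + sqrt(-4 + 4)) = (-6*4)*(36*3 + sqrt(-4 + 4)) = -24*(108 + sqrt(0)) = -24*(108 + 0) = -24*108 = -2592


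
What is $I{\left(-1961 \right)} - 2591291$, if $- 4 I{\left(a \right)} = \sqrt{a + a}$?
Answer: $-2591291 - \frac{i \sqrt{3922}}{4} \approx -2.5913 \cdot 10^{6} - 15.656 i$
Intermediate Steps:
$I{\left(a \right)} = - \frac{\sqrt{2} \sqrt{a}}{4}$ ($I{\left(a \right)} = - \frac{\sqrt{a + a}}{4} = - \frac{\sqrt{2 a}}{4} = - \frac{\sqrt{2} \sqrt{a}}{4}$)
$I{\left(-1961 \right)} - 2591291 = - \frac{\sqrt{2} \sqrt{-1961}}{4} - 2591291 = - \frac{\sqrt{2} i \sqrt{1961}}{4} - 2591291 = - \frac{i \sqrt{3922}}{4} - 2591291 = -2591291 - \frac{i \sqrt{3922}}{4}$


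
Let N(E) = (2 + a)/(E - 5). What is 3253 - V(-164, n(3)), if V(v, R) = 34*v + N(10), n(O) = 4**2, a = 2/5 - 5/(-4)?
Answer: 882827/100 ≈ 8828.3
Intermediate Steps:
a = 33/20 (a = 2*(1/5) - 5*(-1/4) = 2/5 + 5/4 = 33/20 ≈ 1.6500)
N(E) = 73/(20*(-5 + E)) (N(E) = (2 + 33/20)/(E - 5) = 73/(20*(-5 + E)))
n(O) = 16
V(v, R) = 73/100 + 34*v (V(v, R) = 34*v + 73/(20*(-5 + 10)) = 34*v + (73/20)/5 = 34*v + (73/20)*(1/5) = 34*v + 73/100 = 73/100 + 34*v)
3253 - V(-164, n(3)) = 3253 - (73/100 + 34*(-164)) = 3253 - (73/100 - 5576) = 3253 - 1*(-557527/100) = 3253 + 557527/100 = 882827/100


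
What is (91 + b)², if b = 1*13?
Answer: 10816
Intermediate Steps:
b = 13
(91 + b)² = (91 + 13)² = 104² = 10816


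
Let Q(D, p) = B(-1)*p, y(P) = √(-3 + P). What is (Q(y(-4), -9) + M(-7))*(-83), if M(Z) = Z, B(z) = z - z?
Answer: 581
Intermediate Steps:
B(z) = 0
Q(D, p) = 0 (Q(D, p) = 0*p = 0)
(Q(y(-4), -9) + M(-7))*(-83) = (0 - 7)*(-83) = -7*(-83) = 581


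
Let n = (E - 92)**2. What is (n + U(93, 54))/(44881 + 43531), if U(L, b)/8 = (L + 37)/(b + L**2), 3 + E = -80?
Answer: 266530415/769449636 ≈ 0.34639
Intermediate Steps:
E = -83 (E = -3 - 80 = -83)
n = 30625 (n = (-83 - 92)**2 = (-175)**2 = 30625)
U(L, b) = 8*(37 + L)/(b + L**2) (U(L, b) = 8*((L + 37)/(b + L**2)) = 8*((37 + L)/(b + L**2)) = 8*(37 + L)/(b + L**2))
(n + U(93, 54))/(44881 + 43531) = (30625 + 8*(37 + 93)/(54 + 93**2))/(44881 + 43531) = (30625 + 8*130/(54 + 8649))/88412 = (30625 + 8*130/8703)*(1/88412) = (30625 + 8*(1/8703)*130)*(1/88412) = (30625 + 1040/8703)*(1/88412) = (266530415/8703)*(1/88412) = 266530415/769449636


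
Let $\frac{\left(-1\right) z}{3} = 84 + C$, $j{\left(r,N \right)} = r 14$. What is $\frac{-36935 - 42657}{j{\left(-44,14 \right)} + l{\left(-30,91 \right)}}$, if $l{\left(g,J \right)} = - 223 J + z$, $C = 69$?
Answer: $\frac{9949}{2671} \approx 3.7248$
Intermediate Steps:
$j{\left(r,N \right)} = 14 r$
$z = -459$ ($z = - 3 \left(84 + 69\right) = \left(-3\right) 153 = -459$)
$l{\left(g,J \right)} = -459 - 223 J$ ($l{\left(g,J \right)} = - 223 J - 459 = -459 - 223 J$)
$\frac{-36935 - 42657}{j{\left(-44,14 \right)} + l{\left(-30,91 \right)}} = \frac{-36935 - 42657}{14 \left(-44\right) - 20752} = - \frac{79592}{-616 - 20752} = - \frac{79592}{-21368} = \left(-79592\right) \left(- \frac{1}{21368}\right) = \frac{9949}{2671}$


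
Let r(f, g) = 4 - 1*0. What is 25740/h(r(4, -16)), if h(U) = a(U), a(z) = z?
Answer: 6435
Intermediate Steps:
r(f, g) = 4 (r(f, g) = 4 + 0 = 4)
h(U) = U
25740/h(r(4, -16)) = 25740/4 = 25740*(¼) = 6435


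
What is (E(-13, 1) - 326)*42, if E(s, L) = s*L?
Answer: -14238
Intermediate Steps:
E(s, L) = L*s
(E(-13, 1) - 326)*42 = (1*(-13) - 326)*42 = (-13 - 326)*42 = -339*42 = -14238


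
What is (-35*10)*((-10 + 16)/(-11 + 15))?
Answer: -525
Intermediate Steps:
(-35*10)*((-10 + 16)/(-11 + 15)) = -2100/4 = -350*3/2 = -525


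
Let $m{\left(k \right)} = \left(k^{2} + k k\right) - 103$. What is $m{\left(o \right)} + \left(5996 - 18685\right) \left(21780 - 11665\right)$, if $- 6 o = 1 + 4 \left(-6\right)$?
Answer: $- \frac{2310287555}{18} \approx -1.2835 \cdot 10^{8}$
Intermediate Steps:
$o = \frac{23}{6}$ ($o = - \frac{1 + 4 \left(-6\right)}{6} = - \frac{1 - 24}{6} = \left(- \frac{1}{6}\right) \left(-23\right) = \frac{23}{6} \approx 3.8333$)
$m{\left(k \right)} = -103 + 2 k^{2}$ ($m{\left(k \right)} = \left(k^{2} + k^{2}\right) - 103 = 2 k^{2} - 103 = -103 + 2 k^{2}$)
$m{\left(o \right)} + \left(5996 - 18685\right) \left(21780 - 11665\right) = \left(-103 + 2 \left(\frac{23}{6}\right)^{2}\right) + \left(5996 - 18685\right) \left(21780 - 11665\right) = \left(-103 + 2 \cdot \frac{529}{36}\right) - 12689 \left(21780 - 11665\right) = \left(-103 + \frac{529}{18}\right) - 128349235 = - \frac{1325}{18} - 128349235 = - \frac{2310287555}{18}$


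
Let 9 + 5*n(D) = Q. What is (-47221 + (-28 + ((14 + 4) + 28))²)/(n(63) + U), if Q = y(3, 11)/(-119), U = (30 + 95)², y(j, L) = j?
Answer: -13685/4559 ≈ -3.0018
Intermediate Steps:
U = 15625 (U = 125² = 15625)
Q = -3/119 (Q = 3/(-119) = 3*(-1/119) = -3/119 ≈ -0.025210)
n(D) = -1074/595 (n(D) = -9/5 + (⅕)*(-3/119) = -9/5 - 3/595 = -1074/595)
(-47221 + (-28 + ((14 + 4) + 28))²)/(n(63) + U) = (-47221 + (-28 + ((14 + 4) + 28))²)/(-1074/595 + 15625) = (-47221 + (-28 + (18 + 28))²)/(9295801/595) = (-47221 + (-28 + 46)²)*(595/9295801) = (-47221 + 18²)*(595/9295801) = (-47221 + 324)*(595/9295801) = -46897*595/9295801 = -13685/4559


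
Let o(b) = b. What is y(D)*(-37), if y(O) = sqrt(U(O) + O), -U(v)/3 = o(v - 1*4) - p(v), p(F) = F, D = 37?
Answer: -259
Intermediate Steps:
U(v) = 12 (U(v) = -3*((v - 1*4) - v) = -3*((v - 4) - v) = -3*((-4 + v) - v) = -3*(-4) = 12)
y(O) = sqrt(12 + O)
y(D)*(-37) = sqrt(12 + 37)*(-37) = sqrt(49)*(-37) = 7*(-37) = -259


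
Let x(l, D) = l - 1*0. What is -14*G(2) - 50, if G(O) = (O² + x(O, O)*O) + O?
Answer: -190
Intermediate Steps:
x(l, D) = l (x(l, D) = l + 0 = l)
G(O) = O + 2*O² (G(O) = (O² + O*O) + O = (O² + O²) + O = 2*O² + O = O + 2*O²)
-14*G(2) - 50 = -28*(1 + 2*2) - 50 = -28*(1 + 4) - 50 = -28*5 - 50 = -14*10 - 50 = -140 - 50 = -190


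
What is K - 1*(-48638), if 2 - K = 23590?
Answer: 25050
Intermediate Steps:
K = -23588 (K = 2 - 1*23590 = 2 - 23590 = -23588)
K - 1*(-48638) = -23588 - 1*(-48638) = -23588 + 48638 = 25050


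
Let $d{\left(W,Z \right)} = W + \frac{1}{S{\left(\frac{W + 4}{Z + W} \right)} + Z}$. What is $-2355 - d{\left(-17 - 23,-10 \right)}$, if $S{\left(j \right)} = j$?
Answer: $- \frac{537055}{232} \approx -2314.9$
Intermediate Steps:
$d{\left(W,Z \right)} = W + \frac{1}{Z + \frac{4 + W}{W + Z}}$ ($d{\left(W,Z \right)} = W + \frac{1}{\frac{W + 4}{Z + W} + Z} = W + \frac{1}{\frac{4 + W}{W + Z} + Z} = W + \frac{1}{Z + \frac{4 + W}{W + Z}}$)
$-2355 - d{\left(-17 - 23,-10 \right)} = -2355 - \frac{\left(-17 - 23\right) \left(4 - 40\right) + \left(1 + \left(-17 - 23\right) \left(-10\right)\right) \left(\left(-17 - 23\right) - 10\right)}{4 - 40 - 10 \left(\left(-17 - 23\right) - 10\right)} = -2355 - \frac{- 40 \left(4 - 40\right) + \left(1 - -400\right) \left(-40 - 10\right)}{4 - 40 - 10 \left(-40 - 10\right)} = -2355 - \frac{\left(-40\right) \left(-36\right) + \left(1 + 400\right) \left(-50\right)}{4 - 40 - -500} = -2355 - \frac{1440 + 401 \left(-50\right)}{4 - 40 + 500} = -2355 - \frac{1440 - 20050}{464} = -2355 - \frac{1}{464} \left(-18610\right) = -2355 - - \frac{9305}{232} = -2355 + \frac{9305}{232} = - \frac{537055}{232}$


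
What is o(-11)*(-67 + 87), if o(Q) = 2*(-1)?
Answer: -40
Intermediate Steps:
o(Q) = -2
o(-11)*(-67 + 87) = -2*(-67 + 87) = -2*20 = -40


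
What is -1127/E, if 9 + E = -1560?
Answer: 1127/1569 ≈ 0.71829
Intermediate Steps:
E = -1569 (E = -9 - 1560 = -1569)
-1127/E = -1127/(-1569) = -1/1569*(-1127) = 1127/1569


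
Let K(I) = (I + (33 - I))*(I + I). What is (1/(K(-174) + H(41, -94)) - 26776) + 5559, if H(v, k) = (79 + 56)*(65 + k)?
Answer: -326720584/15399 ≈ -21217.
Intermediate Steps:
K(I) = 66*I (K(I) = 33*(2*I) = 66*I)
H(v, k) = 8775 + 135*k (H(v, k) = 135*(65 + k) = 8775 + 135*k)
(1/(K(-174) + H(41, -94)) - 26776) + 5559 = (1/(66*(-174) + (8775 + 135*(-94))) - 26776) + 5559 = (1/(-11484 + (8775 - 12690)) - 26776) + 5559 = (1/(-11484 - 3915) - 26776) + 5559 = (1/(-15399) - 26776) + 5559 = (-1/15399 - 26776) + 5559 = -412323625/15399 + 5559 = -326720584/15399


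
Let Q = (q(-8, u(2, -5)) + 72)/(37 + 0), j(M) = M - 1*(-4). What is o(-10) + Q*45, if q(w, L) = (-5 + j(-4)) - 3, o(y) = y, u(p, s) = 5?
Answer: 2510/37 ≈ 67.838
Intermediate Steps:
j(M) = 4 + M (j(M) = M + 4 = 4 + M)
q(w, L) = -8 (q(w, L) = (-5 + (4 - 4)) - 3 = (-5 + 0) - 3 = -5 - 3 = -8)
Q = 64/37 (Q = (-8 + 72)/(37 + 0) = 64/37 ≈ 1.7297)
o(-10) + Q*45 = -10 + (64/37)*45 = -10 + 2880/37 = 2510/37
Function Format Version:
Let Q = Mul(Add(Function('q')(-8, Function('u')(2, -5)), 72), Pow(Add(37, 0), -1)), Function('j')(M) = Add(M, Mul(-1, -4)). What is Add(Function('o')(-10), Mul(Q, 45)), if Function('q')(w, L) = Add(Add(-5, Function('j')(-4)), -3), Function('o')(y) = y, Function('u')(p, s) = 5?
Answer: Rational(2510, 37) ≈ 67.838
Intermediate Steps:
Function('j')(M) = Add(4, M) (Function('j')(M) = Add(M, 4) = Add(4, M))
Function('q')(w, L) = -8 (Function('q')(w, L) = Add(Add(-5, Add(4, -4)), -3) = Add(Add(-5, 0), -3) = Add(-5, -3) = -8)
Q = Rational(64, 37) (Q = Mul(Add(-8, 72), Pow(Add(37, 0), -1)) = Mul(64, Pow(37, -1)) = Mul(64, Rational(1, 37)) = Rational(64, 37) ≈ 1.7297)
Add(Function('o')(-10), Mul(Q, 45)) = Add(-10, Mul(Rational(64, 37), 45)) = Add(-10, Rational(2880, 37)) = Rational(2510, 37)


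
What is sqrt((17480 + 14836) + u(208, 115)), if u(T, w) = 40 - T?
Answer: 6*sqrt(893) ≈ 179.30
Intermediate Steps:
sqrt((17480 + 14836) + u(208, 115)) = sqrt((17480 + 14836) + (40 - 1*208)) = sqrt(32316 + (40 - 208)) = sqrt(32316 - 168) = sqrt(32148) = 6*sqrt(893)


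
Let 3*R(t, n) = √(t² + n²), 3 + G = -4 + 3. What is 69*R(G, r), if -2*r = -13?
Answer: 23*√233/2 ≈ 175.54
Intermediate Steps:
r = 13/2 (r = -½*(-13) = 13/2 ≈ 6.5000)
G = -4 (G = -3 + (-4 + 3) = -3 - 1 = -4)
R(t, n) = √(n² + t²)/3 (R(t, n) = √(t² + n²)/3 = √(n² + t²)/3)
69*R(G, r) = 69*(√((13/2)² + (-4)²)/3) = 69*(√(169/4 + 16)/3) = 69*(√(233/4)/3) = 69*((√233/2)/3) = 69*(√233/6) = 23*√233/2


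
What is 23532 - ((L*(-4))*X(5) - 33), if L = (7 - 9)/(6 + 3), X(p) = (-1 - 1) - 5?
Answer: 212141/9 ≈ 23571.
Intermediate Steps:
X(p) = -7 (X(p) = -2 - 5 = -7)
L = -2/9 ≈ -0.22222
23532 - ((L*(-4))*X(5) - 33) = 23532 - (-2/9*(-4)*(-7) - 33) = 23532 - ((8/9)*(-7) - 33) = 23532 - (-56/9 - 33) = 23532 - 1*(-353/9) = 23532 + 353/9 = 212141/9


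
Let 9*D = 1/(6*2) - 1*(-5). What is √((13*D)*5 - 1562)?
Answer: I*√494193/18 ≈ 39.055*I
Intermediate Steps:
D = 61/108 (D = (1/(6*2) - 1*(-5))/9 = (1/12 + 5)/9 = (⅑)*(61/12) = 61/108 ≈ 0.56481)
√((13*D)*5 - 1562) = √((13*(61/108))*5 - 1562) = √((793/108)*5 - 1562) = √(3965/108 - 1562) = √(-164731/108) = I*√494193/18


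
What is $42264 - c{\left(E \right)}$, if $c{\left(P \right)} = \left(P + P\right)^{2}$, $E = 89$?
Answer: $10580$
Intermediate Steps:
$c{\left(P \right)} = 4 P^{2}$ ($c{\left(P \right)} = \left(2 P\right)^{2} = 4 P^{2}$)
$42264 - c{\left(E \right)} = 42264 - 4 \cdot 89^{2} = 42264 - 4 \cdot 7921 = 42264 - 31684 = 10580$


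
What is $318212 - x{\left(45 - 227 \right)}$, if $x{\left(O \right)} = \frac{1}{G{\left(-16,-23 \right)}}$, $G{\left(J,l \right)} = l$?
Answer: $\frac{7318877}{23} \approx 3.1821 \cdot 10^{5}$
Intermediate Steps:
$x{\left(O \right)} = - \frac{1}{23}$ ($x{\left(O \right)} = \frac{1}{-23} = - \frac{1}{23}$)
$318212 - x{\left(45 - 227 \right)} = 318212 - - \frac{1}{23} = 318212 + \frac{1}{23} = \frac{7318877}{23}$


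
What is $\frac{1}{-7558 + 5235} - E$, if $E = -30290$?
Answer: $\frac{70363669}{2323} \approx 30290.0$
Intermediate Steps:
$\frac{1}{-7558 + 5235} - E = \frac{1}{-7558 + 5235} - -30290 = \frac{1}{-2323} + 30290 = - \frac{1}{2323} + 30290 = \frac{70363669}{2323}$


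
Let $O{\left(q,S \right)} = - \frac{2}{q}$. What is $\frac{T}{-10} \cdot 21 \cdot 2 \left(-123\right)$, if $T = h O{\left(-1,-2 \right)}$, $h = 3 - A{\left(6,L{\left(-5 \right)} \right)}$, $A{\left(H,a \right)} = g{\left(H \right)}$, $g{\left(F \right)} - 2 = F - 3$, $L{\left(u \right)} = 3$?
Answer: $- \frac{10332}{5} \approx -2066.4$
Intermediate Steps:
$g{\left(F \right)} = -1 + F$ ($g{\left(F \right)} = 2 + \left(F - 3\right) = 2 + \left(-3 + F\right) = -1 + F$)
$A{\left(H,a \right)} = -1 + H$
$h = -2$ ($h = 3 - \left(-1 + 6\right) = 3 - 5 = -2$)
$T = -4$ ($T = - 2 \left(- \frac{2}{-1}\right) = - 2 \left(\left(-2\right) \left(-1\right)\right) = \left(-2\right) 2 = -4$)
$\frac{T}{-10} \cdot 21 \cdot 2 \left(-123\right) = - \frac{4}{-10} \cdot 21 \cdot 2 \left(-123\right) = \left(-4\right) \left(- \frac{1}{10}\right) 42 \left(-123\right) = \frac{2}{5} \cdot 42 \left(-123\right) = \frac{84}{5} \left(-123\right) = - \frac{10332}{5}$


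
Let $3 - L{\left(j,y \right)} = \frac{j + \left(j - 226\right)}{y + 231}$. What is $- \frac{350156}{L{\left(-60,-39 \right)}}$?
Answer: $- \frac{33614976}{461} \approx -72918.0$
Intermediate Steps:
$L{\left(j,y \right)} = 3 - \frac{-226 + 2 j}{231 + y}$ ($L{\left(j,y \right)} = 3 - \frac{j + \left(j - 226\right)}{y + 231} = 3 - \frac{j + \left(-226 + j\right)}{231 + y} = 3 - \frac{-226 + 2 j}{231 + y}$)
$- \frac{350156}{L{\left(-60,-39 \right)}} = - \frac{350156}{\frac{1}{231 - 39} \left(919 - -120 + 3 \left(-39\right)\right)} = - \frac{350156}{\frac{1}{192} \left(919 + 120 - 117\right)} = - \frac{350156}{\frac{1}{192} \cdot 922} = - \frac{350156}{\frac{461}{96}} = \left(-350156\right) \frac{96}{461} = - \frac{33614976}{461}$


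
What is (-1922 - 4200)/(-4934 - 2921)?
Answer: 6122/7855 ≈ 0.77938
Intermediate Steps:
(-1922 - 4200)/(-4934 - 2921) = -6122/(-7855) = -6122*(-1/7855) = 6122/7855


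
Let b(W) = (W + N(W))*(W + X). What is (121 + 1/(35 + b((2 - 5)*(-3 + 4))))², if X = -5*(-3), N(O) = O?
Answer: 20034576/1369 ≈ 14634.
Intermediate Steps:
X = 15
b(W) = 2*W*(15 + W) (b(W) = (W + W)*(W + 15) = (2*W)*(15 + W) = 2*W*(15 + W))
(121 + 1/(35 + b((2 - 5)*(-3 + 4))))² = (121 + 1/(35 + 2*((2 - 5)*(-3 + 4))*(15 + (2 - 5)*(-3 + 4))))² = (121 + 1/(35 + 2*(-3*1)*(15 - 3*1)))² = (121 + 1/(35 + 2*(-3)*(15 - 3)))² = (121 + 1/(35 + 2*(-3)*12))² = (121 + 1/(35 - 72))² = (121 + 1/(-37))² = (121 - 1/37)² = (4476/37)² = 20034576/1369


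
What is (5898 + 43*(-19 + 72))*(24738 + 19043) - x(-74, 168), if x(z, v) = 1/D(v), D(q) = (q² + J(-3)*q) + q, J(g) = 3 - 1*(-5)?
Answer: 10645405839431/29736 ≈ 3.5800e+8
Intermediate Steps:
J(g) = 8 (J(g) = 3 + 5 = 8)
D(q) = q² + 9*q (D(q) = (q² + 8*q) + q = q² + 9*q)
x(z, v) = 1/(v*(9 + v))
(5898 + 43*(-19 + 72))*(24738 + 19043) - x(-74, 168) = (5898 + 43*(-19 + 72))*(24738 + 19043) - 1/(168*(9 + 168)) = (5898 + 43*53)*43781 - 1/(168*177) = (5898 + 2279)*43781 - 1/(168*177) = 8177*43781 - 1*1/29736 = 357997237 - 1/29736 = 10645405839431/29736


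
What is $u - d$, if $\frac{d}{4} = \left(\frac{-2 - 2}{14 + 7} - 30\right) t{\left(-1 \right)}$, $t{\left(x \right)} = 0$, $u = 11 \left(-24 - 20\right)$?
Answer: $-484$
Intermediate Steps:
$u = -484$ ($u = 11 \left(-44\right) = -484$)
$d = 0$ ($d = 4 \left(\frac{-2 - 2}{14 + 7} - 30\right) 0 = 4 \left(- \frac{4}{21} - 30\right) 0 = 4 \left(\left(- \frac{634}{21}\right) 0\right) = 4 \cdot 0 = 0$)
$u - d = -484 - 0 = -484 + 0 = -484$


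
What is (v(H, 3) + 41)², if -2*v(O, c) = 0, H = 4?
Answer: 1681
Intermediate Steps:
v(O, c) = 0 (v(O, c) = -½*0 = 0)
(v(H, 3) + 41)² = (0 + 41)² = 41² = 1681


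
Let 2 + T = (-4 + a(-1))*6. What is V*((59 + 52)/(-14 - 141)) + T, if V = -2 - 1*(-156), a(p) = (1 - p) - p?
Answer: -18334/155 ≈ -118.28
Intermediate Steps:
a(p) = 1 - 2*p
V = 154 (V = -2 + 156 = 154)
T = -8 (T = -2 + (-4 + (1 - 2*(-1)))*6 = -2 + (-4 + (1 + 2))*6 = -2 + (-4 + 3)*6 = -2 - 1*6 = -2 - 6 = -8)
V*((59 + 52)/(-14 - 141)) + T = 154*((59 + 52)/(-14 - 141)) - 8 = 154*(111/(-155)) - 8 = 154*(111*(-1/155)) - 8 = 154*(-111/155) - 8 = -17094/155 - 8 = -18334/155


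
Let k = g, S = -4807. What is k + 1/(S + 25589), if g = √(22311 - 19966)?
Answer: 1/20782 + √2345 ≈ 48.425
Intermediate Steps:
g = √2345 ≈ 48.425
k = √2345 ≈ 48.425
k + 1/(S + 25589) = √2345 + 1/(-4807 + 25589) = √2345 + 1/20782 = 1/20782 + √2345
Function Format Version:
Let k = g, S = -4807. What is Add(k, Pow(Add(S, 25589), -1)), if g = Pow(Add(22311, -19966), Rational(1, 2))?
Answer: Add(Rational(1, 20782), Pow(2345, Rational(1, 2))) ≈ 48.425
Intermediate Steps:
g = Pow(2345, Rational(1, 2)) ≈ 48.425
k = Pow(2345, Rational(1, 2)) ≈ 48.425
Add(k, Pow(Add(S, 25589), -1)) = Add(Pow(2345, Rational(1, 2)), Pow(Add(-4807, 25589), -1)) = Add(Pow(2345, Rational(1, 2)), Pow(20782, -1)) = Add(Pow(2345, Rational(1, 2)), Rational(1, 20782)) = Add(Rational(1, 20782), Pow(2345, Rational(1, 2)))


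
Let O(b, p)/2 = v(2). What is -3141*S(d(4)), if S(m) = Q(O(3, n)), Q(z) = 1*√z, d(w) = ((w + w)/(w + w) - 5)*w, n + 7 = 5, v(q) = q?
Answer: -6282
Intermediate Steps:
n = -2 (n = -7 + 5 = -2)
O(b, p) = 4 (O(b, p) = 2*2 = 4)
d(w) = -4*w (d(w) = ((2*w)/((2*w)) - 5)*w = ((2*w)*(1/(2*w)) - 5)*w = (1 - 5)*w = -4*w)
Q(z) = √z
S(m) = 2 (S(m) = √4 = 2)
-3141*S(d(4)) = -3141*2 = -6282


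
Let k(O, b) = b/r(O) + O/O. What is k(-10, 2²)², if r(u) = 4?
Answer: 4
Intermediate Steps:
k(O, b) = 1 + b/4 (k(O, b) = b/4 + O/O = b*(¼) + 1 = b/4 + 1 = 1 + b/4)
k(-10, 2²)² = (1 + (¼)*2²)² = (1 + (¼)*4)² = (1 + 1)² = 2² = 4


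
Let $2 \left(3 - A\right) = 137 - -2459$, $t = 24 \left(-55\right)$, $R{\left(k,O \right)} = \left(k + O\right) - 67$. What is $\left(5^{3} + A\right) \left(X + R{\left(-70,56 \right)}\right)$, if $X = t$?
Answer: $1639170$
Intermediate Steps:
$R{\left(k,O \right)} = -67 + O + k$ ($R{\left(k,O \right)} = \left(O + k\right) - 67 = -67 + O + k$)
$t = -1320$
$A = -1295$ ($A = 3 - \frac{137 - -2459}{2} = 3 - \frac{137 + 2459}{2} = 3 - 1298 = -1295$)
$X = -1320$
$\left(5^{3} + A\right) \left(X + R{\left(-70,56 \right)}\right) = \left(5^{3} - 1295\right) \left(-1320 - 81\right) = \left(125 - 1295\right) \left(-1320 - 81\right) = \left(-1170\right) \left(-1401\right) = 1639170$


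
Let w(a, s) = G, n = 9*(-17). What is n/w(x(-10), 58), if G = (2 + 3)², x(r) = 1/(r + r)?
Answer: -153/25 ≈ -6.1200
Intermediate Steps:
x(r) = 1/(2*r)
G = 25 (G = 5² = 25)
n = -153
w(a, s) = 25
n/w(x(-10), 58) = -153/25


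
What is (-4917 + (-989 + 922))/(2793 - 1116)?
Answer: -4984/1677 ≈ -2.9720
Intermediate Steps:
(-4917 + (-989 + 922))/(2793 - 1116) = (-4917 - 67)/1677 = -4984*1/1677 = -4984/1677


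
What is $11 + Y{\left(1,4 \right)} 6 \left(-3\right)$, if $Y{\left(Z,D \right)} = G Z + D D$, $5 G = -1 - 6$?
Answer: $- \frac{1259}{5} \approx -251.8$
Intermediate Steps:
$G = - \frac{7}{5}$ ($G = \frac{-1 - 6}{5} = \frac{1}{5} \left(-7\right) = - \frac{7}{5} \approx -1.4$)
$Y{\left(Z,D \right)} = D^{2} - \frac{7 Z}{5}$ ($Y{\left(Z,D \right)} = - \frac{7 Z}{5} + D D = - \frac{7 Z}{5} + D^{2} = D^{2} - \frac{7 Z}{5}$)
$11 + Y{\left(1,4 \right)} 6 \left(-3\right) = 11 + \left(4^{2} - \frac{7}{5}\right) 6 \left(-3\right) = 11 + \left(16 - \frac{7}{5}\right) \left(-18\right) = 11 + \frac{73}{5} \left(-18\right) = 11 - \frac{1314}{5} = - \frac{1259}{5}$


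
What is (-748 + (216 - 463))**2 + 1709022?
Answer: 2699047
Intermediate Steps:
(-748 + (216 - 463))**2 + 1709022 = (-748 - 247)**2 + 1709022 = (-995)**2 + 1709022 = 990025 + 1709022 = 2699047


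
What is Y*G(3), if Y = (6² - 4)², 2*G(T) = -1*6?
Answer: -3072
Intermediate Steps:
G(T) = -3 (G(T) = (-1*6)/2 = (½)*(-6) = -3)
Y = 1024 (Y = (36 - 4)² = 32² = 1024)
Y*G(3) = 1024*(-3) = -3072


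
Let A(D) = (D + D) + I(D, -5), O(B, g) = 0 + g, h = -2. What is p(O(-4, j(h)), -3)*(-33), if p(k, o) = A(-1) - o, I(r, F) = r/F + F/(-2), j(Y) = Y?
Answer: -1221/10 ≈ -122.10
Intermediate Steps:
O(B, g) = g
I(r, F) = -F/2 + r/F (I(r, F) = r/F + F*(-1/2) = r/F - F/2 = -F/2 + r/F)
A(D) = 5/2 + 9*D/5 (A(D) = (D + D) + (-1/2*(-5) + D/(-5)) = 2*D + (5/2 + D*(-1/5)) = 2*D + (5/2 - D/5) = 5/2 + 9*D/5)
p(k, o) = 7/10 - o (p(k, o) = (5/2 + (9/5)*(-1)) - o = (5/2 - 9/5) - o = 7/10 - o)
p(O(-4, j(h)), -3)*(-33) = (7/10 - 1*(-3))*(-33) = (7/10 + 3)*(-33) = (37/10)*(-33) = -1221/10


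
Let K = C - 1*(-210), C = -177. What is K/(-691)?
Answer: -33/691 ≈ -0.047757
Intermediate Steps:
K = 33 (K = -177 - 1*(-210) = -177 + 210 = 33)
K/(-691) = 33/(-691) = 33*(-1/691) = -33/691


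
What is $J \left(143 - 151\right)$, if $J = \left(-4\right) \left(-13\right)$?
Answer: $-416$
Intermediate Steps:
$J = 52$
$J \left(143 - 151\right) = 52 \left(143 - 151\right) = 52 \left(-8\right) = -416$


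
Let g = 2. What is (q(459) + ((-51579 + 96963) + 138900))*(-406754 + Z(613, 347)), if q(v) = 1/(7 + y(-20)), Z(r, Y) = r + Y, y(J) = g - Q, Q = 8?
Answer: -74781747290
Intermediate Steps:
y(J) = -6 (y(J) = 2 - 1*8 = 2 - 8 = -6)
Z(r, Y) = Y + r
q(v) = 1 (q(v) = 1/(7 - 6) = 1/1 = 1)
(q(459) + ((-51579 + 96963) + 138900))*(-406754 + Z(613, 347)) = (1 + ((-51579 + 96963) + 138900))*(-406754 + (347 + 613)) = (1 + (45384 + 138900))*(-406754 + 960) = (1 + 184284)*(-405794) = 184285*(-405794) = -74781747290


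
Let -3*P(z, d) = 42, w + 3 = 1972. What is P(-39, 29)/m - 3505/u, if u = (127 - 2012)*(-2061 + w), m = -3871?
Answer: -318285/19180252 ≈ -0.016594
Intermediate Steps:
w = 1969 (w = -3 + 1972 = 1969)
P(z, d) = -14 (P(z, d) = -⅓*42 = -14)
u = 173420 (u = (127 - 2012)*(-2061 + 1969) = -1885*(-92) = 173420)
P(-39, 29)/m - 3505/u = -14/(-3871) - 3505/173420 = -14*(-1/3871) - 3505*1/173420 = 2/553 - 701/34684 = -318285/19180252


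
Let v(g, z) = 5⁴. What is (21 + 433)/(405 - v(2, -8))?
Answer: -227/110 ≈ -2.0636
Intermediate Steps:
v(g, z) = 625
(21 + 433)/(405 - v(2, -8)) = (21 + 433)/(405 - 1*625) = 454/(405 - 625) = 454/(-220) = 454*(-1/220) = -227/110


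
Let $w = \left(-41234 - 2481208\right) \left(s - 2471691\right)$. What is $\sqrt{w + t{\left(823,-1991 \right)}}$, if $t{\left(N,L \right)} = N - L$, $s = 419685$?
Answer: $\sqrt{5176066121466} \approx 2.2751 \cdot 10^{6}$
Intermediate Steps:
$w = 5176066118652$ ($w = \left(-41234 - 2481208\right) \left(419685 - 2471691\right) = \left(-2522442\right) \left(-2052006\right) = 5176066118652$)
$\sqrt{w + t{\left(823,-1991 \right)}} = \sqrt{5176066118652 + \left(823 - -1991\right)} = \sqrt{5176066118652 + \left(823 + 1991\right)} = \sqrt{5176066118652 + 2814} = \sqrt{5176066121466}$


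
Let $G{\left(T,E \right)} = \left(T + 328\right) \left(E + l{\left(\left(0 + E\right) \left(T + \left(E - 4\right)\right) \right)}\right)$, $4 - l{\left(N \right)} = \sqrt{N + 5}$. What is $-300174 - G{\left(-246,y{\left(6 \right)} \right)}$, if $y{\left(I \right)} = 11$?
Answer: $-301404 + 656 i \sqrt{41} \approx -3.014 \cdot 10^{5} + 4200.5 i$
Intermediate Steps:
$l{\left(N \right)} = 4 - \sqrt{5 + N}$ ($l{\left(N \right)} = 4 - \sqrt{N + 5} = 4 - \sqrt{5 + N}$)
$G{\left(T,E \right)} = \left(328 + T\right) \left(4 + E - \sqrt{5 + E \left(-4 + E + T\right)}\right)$ ($G{\left(T,E \right)} = \left(T + 328\right) \left(E - \left(-4 + \sqrt{5 + \left(0 + E\right) \left(T + \left(E - 4\right)\right)}\right)\right) = \left(328 + T\right) \left(E - \left(-4 + \sqrt{5 + E \left(T + \left(E - 4\right)\right)}\right)\right) = \left(328 + T\right) \left(E - \left(-4 + \sqrt{5 + E \left(T + \left(-4 + E\right)\right)}\right)\right) = \left(328 + T\right) \left(E - \left(-4 + \sqrt{5 + E \left(-4 + E + T\right)}\right)\right) = \left(328 + T\right) \left(4 + E - \sqrt{5 + E \left(-4 + E + T\right)}\right)$)
$-300174 - G{\left(-246,y{\left(6 \right)} \right)} = -300174 - \left(1312 - 328 \sqrt{5 + 11 \left(-4 + 11 - 246\right)} + 328 \cdot 11 + 11 \left(-246\right) - - 246 \left(-4 + \sqrt{5 + 11 \left(-4 + 11 - 246\right)}\right)\right) = -300174 - \left(1312 - 328 \sqrt{5 + 11 \left(-239\right)} + 3608 - 2706 - - 246 \left(-4 + \sqrt{5 + 11 \left(-239\right)}\right)\right) = -300174 - \left(1312 - 328 \sqrt{5 - 2629} + 3608 - 2706 - - 246 \left(-4 + \sqrt{5 - 2629}\right)\right) = -300174 - \left(1312 - 328 \sqrt{-2624} + 3608 - 2706 - - 246 \left(-4 + \sqrt{-2624}\right)\right) = -300174 - \left(1312 - 328 \cdot 8 i \sqrt{41} + 3608 - 2706 - - 246 \left(-4 + 8 i \sqrt{41}\right)\right) = -300174 - \left(1312 - 2624 i \sqrt{41} + 3608 - 2706 - \left(984 - 1968 i \sqrt{41}\right)\right) = -300174 - \left(1230 - 656 i \sqrt{41}\right) = -301404 + 656 i \sqrt{41}$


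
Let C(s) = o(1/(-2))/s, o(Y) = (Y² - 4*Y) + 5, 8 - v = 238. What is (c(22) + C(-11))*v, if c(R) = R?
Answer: -107985/22 ≈ -4908.4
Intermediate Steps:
v = -230 (v = 8 - 1*238 = 8 - 238 = -230)
o(Y) = 5 + Y² - 4*Y
C(s) = 29/(4*s) (C(s) = (5 + (1/(-2))² - 4/(-2))/s = (5 + (-½)² - 4*(-½))/s = (5 + ¼ + 2)/s = 29/(4*s))
(c(22) + C(-11))*v = (22 + (29/4)/(-11))*(-230) = (22 + (29/4)*(-1/11))*(-230) = (22 - 29/44)*(-230) = (939/44)*(-230) = -107985/22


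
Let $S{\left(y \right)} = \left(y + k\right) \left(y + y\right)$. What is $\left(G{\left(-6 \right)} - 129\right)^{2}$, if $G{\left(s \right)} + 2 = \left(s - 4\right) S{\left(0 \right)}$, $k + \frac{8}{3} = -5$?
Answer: $17161$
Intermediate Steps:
$k = - \frac{23}{3}$ ($k = - \frac{8}{3} - 5 = - \frac{23}{3} \approx -7.6667$)
$S{\left(y \right)} = 2 y \left(- \frac{23}{3} + y\right)$ ($S{\left(y \right)} = \left(y - \frac{23}{3}\right) \left(y + y\right) = \left(- \frac{23}{3} + y\right) 2 y = 2 y \left(- \frac{23}{3} + y\right)$)
$G{\left(s \right)} = -2$ ($G{\left(s \right)} = -2 + \left(s - 4\right) \frac{2}{3} \cdot 0 \left(-23 + 3 \cdot 0\right) = -2 + \left(-4 + s\right) \frac{2}{3} \cdot 0 \left(-23 + 0\right) = -2 + \left(-4 + s\right) \frac{2}{3} \cdot 0 \left(-23\right) = -2 + \left(-4 + s\right) 0 = -2 + 0 = -2$)
$\left(G{\left(-6 \right)} - 129\right)^{2} = \left(-2 - 129\right)^{2} = \left(-131\right)^{2} = 17161$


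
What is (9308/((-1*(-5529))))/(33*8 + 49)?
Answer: 9308/1730577 ≈ 0.0053786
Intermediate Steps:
(9308/((-1*(-5529))))/(33*8 + 49) = (9308/5529)/(264 + 49) = (9308*(1/5529))/313 = (9308/5529)*(1/313) = 9308/1730577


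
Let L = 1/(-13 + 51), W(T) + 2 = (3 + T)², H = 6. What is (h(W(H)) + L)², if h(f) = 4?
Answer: 23409/1444 ≈ 16.211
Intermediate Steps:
W(T) = -2 + (3 + T)²
L = 1/38 ≈ 0.026316
(h(W(H)) + L)² = (4 + 1/38)² = (153/38)² = 23409/1444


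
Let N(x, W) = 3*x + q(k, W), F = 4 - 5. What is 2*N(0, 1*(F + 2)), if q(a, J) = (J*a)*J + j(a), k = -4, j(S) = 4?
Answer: 0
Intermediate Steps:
F = -1
q(a, J) = 4 + a*J**2 (q(a, J) = (J*a)*J + 4 = a*J**2 + 4 = 4 + a*J**2)
N(x, W) = 4 - 4*W**2 + 3*x (N(x, W) = 3*x + (4 - 4*W**2) = 4 - 4*W**2 + 3*x)
2*N(0, 1*(F + 2)) = 2*(4 - 4*(-1 + 2)**2 + 3*0) = 2*(4 - 4*1**2 + 0) = 2*(4 - 4*1 + 0) = 2*(4 - 4 + 0) = 2*0 = 0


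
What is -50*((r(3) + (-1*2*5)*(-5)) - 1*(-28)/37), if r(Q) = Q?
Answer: -99450/37 ≈ -2687.8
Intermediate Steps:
-50*((r(3) + (-1*2*5)*(-5)) - 1*(-28)/37) = -50*((3 + (-1*2*5)*(-5)) - 1*(-28)/37) = -50*((3 - 2*5*(-5)) + 28*(1/37)) = -50*((3 - 10*(-5)) + 28/37) = -50*((3 + 50) + 28/37) = -50*(53 + 28/37) = -50*1989/37 = -99450/37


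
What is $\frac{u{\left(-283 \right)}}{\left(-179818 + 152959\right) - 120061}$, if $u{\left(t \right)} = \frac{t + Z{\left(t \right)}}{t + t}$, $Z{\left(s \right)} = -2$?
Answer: $- \frac{57}{16631344} \approx -3.4273 \cdot 10^{-6}$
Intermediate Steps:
$u{\left(t \right)} = \frac{-2 + t}{2 t}$ ($u{\left(t \right)} = \frac{t - 2}{t + t} = \frac{-2 + t}{2 t}$)
$\frac{u{\left(-283 \right)}}{\left(-179818 + 152959\right) - 120061} = \frac{\frac{1}{2} \frac{1}{-283} \left(-2 - 283\right)}{\left(-179818 + 152959\right) - 120061} = \frac{\frac{1}{2} \left(- \frac{1}{283}\right) \left(-285\right)}{-26859 - 120061} = \frac{285}{566 \left(-146920\right)} = \frac{285}{566} \left(- \frac{1}{146920}\right) = - \frac{57}{16631344}$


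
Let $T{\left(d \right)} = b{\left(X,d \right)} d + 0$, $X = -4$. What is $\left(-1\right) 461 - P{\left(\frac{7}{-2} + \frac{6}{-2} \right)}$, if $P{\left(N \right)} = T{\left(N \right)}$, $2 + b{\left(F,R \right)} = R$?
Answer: $- \frac{2065}{4} \approx -516.25$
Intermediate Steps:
$b{\left(F,R \right)} = -2 + R$
$T{\left(d \right)} = d \left(-2 + d\right)$ ($T{\left(d \right)} = \left(-2 + d\right) d + 0 = d \left(-2 + d\right) + 0 = d \left(-2 + d\right)$)
$P{\left(N \right)} = N \left(-2 + N\right)$
$\left(-1\right) 461 - P{\left(\frac{7}{-2} + \frac{6}{-2} \right)} = \left(-1\right) 461 - \left(\frac{7}{-2} + \frac{6}{-2}\right) \left(-2 + \left(\frac{7}{-2} + \frac{6}{-2}\right)\right) = -461 - \left(7 \left(- \frac{1}{2}\right) + 6 \left(- \frac{1}{2}\right)\right) \left(-2 + \left(7 \left(- \frac{1}{2}\right) + 6 \left(- \frac{1}{2}\right)\right)\right) = -461 - \left(- \frac{7}{2} - 3\right) \left(-2 - \frac{13}{2}\right) = -461 - - \frac{13 \left(-2 - \frac{13}{2}\right)}{2} = -461 - \left(- \frac{13}{2}\right) \left(- \frac{17}{2}\right) = -461 - \frac{221}{4} = - \frac{2065}{4}$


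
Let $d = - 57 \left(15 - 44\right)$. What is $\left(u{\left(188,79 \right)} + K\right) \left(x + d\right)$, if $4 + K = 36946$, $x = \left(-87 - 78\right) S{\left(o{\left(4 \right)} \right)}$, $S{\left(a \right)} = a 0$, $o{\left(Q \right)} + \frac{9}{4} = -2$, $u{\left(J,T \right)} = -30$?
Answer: $61015536$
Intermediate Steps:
$d = 1653$ ($d = \left(-57\right) \left(-29\right) = 1653$)
$o{\left(Q \right)} = - \frac{17}{4}$ ($o{\left(Q \right)} = - \frac{9}{4} - 2 = - \frac{17}{4}$)
$S{\left(a \right)} = 0$
$x = 0$ ($x = \left(-87 - 78\right) 0 = \left(-165\right) 0 = 0$)
$K = 36942$ ($K = -4 + 36946 = 36942$)
$\left(u{\left(188,79 \right)} + K\right) \left(x + d\right) = \left(-30 + 36942\right) \left(0 + 1653\right) = 36912 \cdot 1653 = 61015536$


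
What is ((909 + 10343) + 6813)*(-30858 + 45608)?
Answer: 266458750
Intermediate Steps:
((909 + 10343) + 6813)*(-30858 + 45608) = (11252 + 6813)*14750 = 18065*14750 = 266458750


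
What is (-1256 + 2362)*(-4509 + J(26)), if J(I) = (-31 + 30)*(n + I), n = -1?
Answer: -5014604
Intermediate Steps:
J(I) = 1 - I (J(I) = (-31 + 30)*(-1 + I) = -(-1 + I) = 1 - I)
(-1256 + 2362)*(-4509 + J(26)) = (-1256 + 2362)*(-4509 + (1 - 1*26)) = 1106*(-4509 + (1 - 26)) = 1106*(-4509 - 25) = 1106*(-4534) = -5014604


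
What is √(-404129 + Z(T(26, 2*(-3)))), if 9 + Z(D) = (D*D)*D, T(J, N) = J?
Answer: I*√386562 ≈ 621.74*I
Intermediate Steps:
Z(D) = -9 + D³ (Z(D) = -9 + (D*D)*D = -9 + D²*D = -9 + D³)
√(-404129 + Z(T(26, 2*(-3)))) = √(-404129 + (-9 + 26³)) = √(-404129 + (-9 + 17576)) = √(-404129 + 17567) = √(-386562) = I*√386562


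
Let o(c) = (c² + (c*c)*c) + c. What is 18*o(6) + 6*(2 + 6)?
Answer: 4692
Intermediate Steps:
o(c) = c + c² + c³ (o(c) = (c² + c²*c) + c = (c² + c³) + c = c + c² + c³)
18*o(6) + 6*(2 + 6) = 18*(6*(1 + 6 + 6²)) + 6*(2 + 6) = 18*(6*(1 + 6 + 36)) + 6*8 = 18*(6*43) + 48 = 18*258 + 48 = 4644 + 48 = 4692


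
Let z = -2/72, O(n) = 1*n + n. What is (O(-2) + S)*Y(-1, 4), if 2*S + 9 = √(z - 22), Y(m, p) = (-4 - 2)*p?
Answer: 204 - 2*I*√793 ≈ 204.0 - 56.32*I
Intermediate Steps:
O(n) = 2*n (O(n) = n + n = 2*n)
z = -1/36 (z = -2*1/72 = -1/36 ≈ -0.027778)
Y(m, p) = -6*p
S = -9/2 + I*√793/12 (S = -9/2 + √(-1/36 - 22)/2 = -9/2 + √(-793/36)/2 = -9/2 + (I*√793/6)/2 = -9/2 + I*√793/12 ≈ -4.5 + 2.3467*I)
(O(-2) + S)*Y(-1, 4) = (2*(-2) + (-9/2 + I*√793/12))*(-6*4) = (-4 + (-9/2 + I*√793/12))*(-24) = (-17/2 + I*√793/12)*(-24) = 204 - 2*I*√793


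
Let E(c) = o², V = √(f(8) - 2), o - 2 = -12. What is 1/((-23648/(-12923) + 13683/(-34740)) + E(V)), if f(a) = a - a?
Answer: 149648340/15179736037 ≈ 0.0098584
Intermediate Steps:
o = -10 (o = 2 - 12 = -10)
f(a) = 0
V = I*√2 (V = √(0 - 2) = √(-2) = I*√2 ≈ 1.4142*I)
E(c) = 100 (E(c) = (-10)² = 100)
1/((-23648/(-12923) + 13683/(-34740)) + E(V)) = 1/((-23648/(-12923) + 13683/(-34740)) + 100) = 1/((-23648*(-1/12923) + 13683*(-1/34740)) + 100) = 1/((23648/12923 - 4561/11580) + 100) = 1/(214902037/149648340 + 100) = 1/(15179736037/149648340) = 149648340/15179736037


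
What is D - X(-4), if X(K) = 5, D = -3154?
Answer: -3159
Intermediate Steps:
D - X(-4) = -3154 - 1*5 = -3154 - 5 = -3159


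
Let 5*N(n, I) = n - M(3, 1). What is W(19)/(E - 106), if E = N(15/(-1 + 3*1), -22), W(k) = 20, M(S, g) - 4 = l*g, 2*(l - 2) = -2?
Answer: -40/211 ≈ -0.18957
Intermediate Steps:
l = 1 (l = 2 + (½)*(-2) = 2 - 1 = 1)
M(S, g) = 4 + g (M(S, g) = 4 + 1*g = 4 + g)
N(n, I) = -1 + n/5 (N(n, I) = (n - (4 + 1))/5 = (n - 1*5)/5 = (n - 5)/5 = (-5 + n)/5 = -1 + n/5)
E = ½ (E = -1 + (15/(-1 + 3*1))/5 = -1 + (15/(-1 + 3))/5 = -1 + (15/2)/5 = -1 + (15*(½))/5 = -1 + (⅕)*(15/2) = -1 + 3/2 = ½ ≈ 0.50000)
W(19)/(E - 106) = 20/(½ - 106) = 20/(-211/2) = 20*(-2/211) = -40/211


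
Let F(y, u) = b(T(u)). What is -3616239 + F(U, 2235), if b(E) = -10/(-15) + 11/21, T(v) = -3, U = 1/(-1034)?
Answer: -75940994/21 ≈ -3.6162e+6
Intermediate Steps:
U = -1/1034 ≈ -0.00096712
b(E) = 25/21 (b(E) = -10*(-1/15) + 11*(1/21) = ⅔ + 11/21 = 25/21)
F(y, u) = 25/21
-3616239 + F(U, 2235) = -3616239 + 25/21 = -75940994/21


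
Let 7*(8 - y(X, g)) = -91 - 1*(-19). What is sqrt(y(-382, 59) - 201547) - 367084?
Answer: -367084 + I*sqrt(9874907)/7 ≈ -3.6708e+5 + 448.92*I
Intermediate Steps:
y(X, g) = 128/7 (y(X, g) = 8 - (-91 - 1*(-19))/7 = 8 - (-91 + 19)/7 = 8 - 1/7*(-72) = 8 + 72/7 = 128/7)
sqrt(y(-382, 59) - 201547) - 367084 = sqrt(128/7 - 201547) - 367084 = sqrt(-1410701/7) - 367084 = I*sqrt(9874907)/7 - 367084 = -367084 + I*sqrt(9874907)/7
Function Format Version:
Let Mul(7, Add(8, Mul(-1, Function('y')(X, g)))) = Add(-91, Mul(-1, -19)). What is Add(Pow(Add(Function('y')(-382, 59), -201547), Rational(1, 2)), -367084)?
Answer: Add(-367084, Mul(Rational(1, 7), I, Pow(9874907, Rational(1, 2)))) ≈ Add(-3.6708e+5, Mul(448.92, I))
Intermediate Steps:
Function('y')(X, g) = Rational(128, 7) (Function('y')(X, g) = Add(8, Mul(Rational(-1, 7), Add(-91, Mul(-1, -19)))) = Add(8, Mul(Rational(-1, 7), Add(-91, 19))) = Add(8, Mul(Rational(-1, 7), -72)) = Add(8, Rational(72, 7)) = Rational(128, 7))
Add(Pow(Add(Function('y')(-382, 59), -201547), Rational(1, 2)), -367084) = Add(Pow(Add(Rational(128, 7), -201547), Rational(1, 2)), -367084) = Add(Pow(Rational(-1410701, 7), Rational(1, 2)), -367084) = Add(Mul(Rational(1, 7), I, Pow(9874907, Rational(1, 2))), -367084) = Add(-367084, Mul(Rational(1, 7), I, Pow(9874907, Rational(1, 2))))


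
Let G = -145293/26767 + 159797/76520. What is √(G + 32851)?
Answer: √34450360363237905761090/1024105420 ≈ 181.24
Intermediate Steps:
G = -6840534061/2048210840 (G = -145293*1/26767 + 159797*(1/76520) = -145293/26767 + 159797/76520 = -6840534061/2048210840 ≈ -3.3398)
√(G + 32851) = √(-6840534061/2048210840 + 32851) = √(67278933770779/2048210840) = √34450360363237905761090/1024105420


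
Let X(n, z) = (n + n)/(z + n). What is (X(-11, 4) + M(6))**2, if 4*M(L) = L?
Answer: 4225/196 ≈ 21.556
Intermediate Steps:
X(n, z) = 2*n/(n + z) (X(n, z) = (2*n)/(n + z) = 2*n/(n + z))
M(L) = L/4
(X(-11, 4) + M(6))**2 = (2*(-11)/(-11 + 4) + (1/4)*6)**2 = (2*(-11)/(-7) + 3/2)**2 = (2*(-11)*(-1/7) + 3/2)**2 = (22/7 + 3/2)**2 = (65/14)**2 = 4225/196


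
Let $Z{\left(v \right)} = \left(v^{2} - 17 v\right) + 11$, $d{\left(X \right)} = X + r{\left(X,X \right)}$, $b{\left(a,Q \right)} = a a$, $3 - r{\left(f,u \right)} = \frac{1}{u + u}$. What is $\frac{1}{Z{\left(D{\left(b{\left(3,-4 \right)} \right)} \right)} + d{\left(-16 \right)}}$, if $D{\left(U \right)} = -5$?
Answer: $\frac{32}{3457} \approx 0.0092566$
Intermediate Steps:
$r{\left(f,u \right)} = 3 - \frac{1}{2 u}$ ($r{\left(f,u \right)} = 3 - \frac{1}{u + u} = 3 - \frac{1}{2 u}$)
$b{\left(a,Q \right)} = a^{2}$
$d{\left(X \right)} = 3 + X - \frac{1}{2 X}$ ($d{\left(X \right)} = X + \left(3 - \frac{1}{2 X}\right) = 3 + X - \frac{1}{2 X}$)
$Z{\left(v \right)} = 11 + v^{2} - 17 v$
$\frac{1}{Z{\left(D{\left(b{\left(3,-4 \right)} \right)} \right)} + d{\left(-16 \right)}} = \frac{1}{\left(11 + \left(-5\right)^{2} - -85\right) - \left(13 - \frac{1}{32}\right)} = \frac{1}{\left(11 + 25 + 85\right) - \frac{415}{32}} = \frac{1}{121 + \left(3 - 16 + \frac{1}{32}\right)} = \frac{1}{121 - \frac{415}{32}} = \frac{1}{\frac{3457}{32}} = \frac{32}{3457}$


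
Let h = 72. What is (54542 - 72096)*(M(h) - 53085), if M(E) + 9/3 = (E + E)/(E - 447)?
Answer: 116489186592/125 ≈ 9.3191e+8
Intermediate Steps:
M(E) = -3 + 2*E/(-447 + E) (M(E) = -3 + (E + E)/(E - 447) = -3 + (2*E)/(-447 + E) = -3 + 2*E/(-447 + E))
(54542 - 72096)*(M(h) - 53085) = (54542 - 72096)*((1341 - 1*72)/(-447 + 72) - 53085) = -17554*((1341 - 72)/(-375) - 53085) = -17554*(-1/375*1269 - 53085) = -17554*(-423/125 - 53085) = -17554*(-6636048/125) = 116489186592/125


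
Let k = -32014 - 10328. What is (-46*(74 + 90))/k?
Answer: 3772/21171 ≈ 0.17817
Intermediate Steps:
k = -42342
(-46*(74 + 90))/k = -46*(74 + 90)/(-42342) = -46*164*(-1/42342) = -7544*(-1/42342) = 3772/21171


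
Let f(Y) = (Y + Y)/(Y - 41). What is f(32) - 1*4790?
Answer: -43174/9 ≈ -4797.1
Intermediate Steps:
f(Y) = 2*Y/(-41 + Y) (f(Y) = (2*Y)/(-41 + Y) = 2*Y/(-41 + Y))
f(32) - 1*4790 = 2*32/(-41 + 32) - 1*4790 = 2*32/(-9) - 4790 = 2*32*(-⅑) - 4790 = -64/9 - 4790 = -43174/9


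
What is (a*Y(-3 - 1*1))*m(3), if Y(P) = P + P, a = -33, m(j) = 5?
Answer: 1320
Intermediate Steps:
Y(P) = 2*P
(a*Y(-3 - 1*1))*m(3) = -66*(-3 - 1*1)*5 = -66*(-3 - 1)*5 = -66*(-4)*5 = -33*(-8)*5 = 264*5 = 1320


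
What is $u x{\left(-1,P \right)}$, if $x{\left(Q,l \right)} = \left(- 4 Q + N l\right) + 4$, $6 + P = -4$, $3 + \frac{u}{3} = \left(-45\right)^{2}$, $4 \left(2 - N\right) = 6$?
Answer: $18198$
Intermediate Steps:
$N = \frac{1}{2}$ ($N = 2 - \frac{3}{2} = \frac{1}{2} \approx 0.5$)
$u = 6066$ ($u = -9 + 3 \left(-45\right)^{2} = -9 + 3 \cdot 2025 = -9 + 6075 = 6066$)
$P = -10$ ($P = -6 - 4 = -10$)
$x{\left(Q,l \right)} = 4 + \frac{l}{2} - 4 Q$ ($x{\left(Q,l \right)} = \left(- 4 Q + \frac{l}{2}\right) + 4 = \left(\frac{l}{2} - 4 Q\right) + 4 = 4 + \frac{l}{2} - 4 Q$)
$u x{\left(-1,P \right)} = 6066 \left(4 + \frac{1}{2} \left(-10\right) - -4\right) = 6066 \left(4 - 5 + 4\right) = 6066 \cdot 3 = 18198$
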